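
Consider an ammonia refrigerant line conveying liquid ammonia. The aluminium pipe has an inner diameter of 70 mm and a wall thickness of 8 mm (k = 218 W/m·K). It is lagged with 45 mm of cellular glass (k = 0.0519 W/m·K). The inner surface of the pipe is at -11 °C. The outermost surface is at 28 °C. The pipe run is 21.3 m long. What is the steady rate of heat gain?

Q ≈ 378 W

Treating each annulus and film as a series resistance:
R_aluminium pipe wall = ln(43/35)/(2π×218×21.3) = 7.056×10^-6 K/W
R_cellular glass = ln(88/43)/(2π×0.0519×21.3) = 0.1031 K/W
R_total = 0.1031 K/W
Q = ΔT/R_total = 39/0.1031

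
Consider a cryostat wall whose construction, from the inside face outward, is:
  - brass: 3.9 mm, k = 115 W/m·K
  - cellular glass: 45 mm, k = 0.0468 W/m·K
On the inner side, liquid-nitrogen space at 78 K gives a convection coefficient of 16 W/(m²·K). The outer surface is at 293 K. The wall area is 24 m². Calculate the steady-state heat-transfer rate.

Series thermal resistances:
R_inner film = 1/(h_i·A) = 1/(16×24) = 0.002604 K/W
R_brass = L/(kA) = 0.0039/(115×24) = 1.413×10^-6 K/W
R_cellular glass = L/(kA) = 0.045/(0.0468×24) = 0.04006 K/W
R_total = 0.04267 K/W
Q = ΔT / R_total = 215 / 0.04267

Q ≈ 5040 W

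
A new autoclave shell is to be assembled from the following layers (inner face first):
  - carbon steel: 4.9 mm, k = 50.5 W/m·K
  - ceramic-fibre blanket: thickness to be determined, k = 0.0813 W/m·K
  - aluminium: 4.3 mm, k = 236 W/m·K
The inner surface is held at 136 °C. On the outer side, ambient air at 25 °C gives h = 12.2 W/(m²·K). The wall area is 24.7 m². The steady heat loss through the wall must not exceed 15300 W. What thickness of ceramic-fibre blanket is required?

Treating each layer as a thermal resistance in series:
R_carbon steel = L/(kA) = 0.0049/(50.5×24.7) = 3.928×10^-6 K/W
R_aluminium = L/(kA) = 0.0043/(236×24.7) = 7.377×10^-7 K/W
R_outer film = 1/(h_o·A) = 1/(12.2×24.7) = 0.003319 K/W
Sum of the known resistances R_other = 0.003323 K/W
Required total resistance R_tot = ΔT/Q_allow = 111/15300 = 0.007255 K/W
R_ceramic-fibre blanket = R_tot − R_other = 0.003932 K/W
L = R·k·A = 0.003932×0.0813×24.7

L ≈ 7.9 mm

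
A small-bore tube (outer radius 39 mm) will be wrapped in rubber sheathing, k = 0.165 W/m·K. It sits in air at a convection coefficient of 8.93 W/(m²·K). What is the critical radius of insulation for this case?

r_cr ≈ 18.5 mm

For a cylinder r_cr = k/h = 0.165/8.93
r_cr = 18.5 mm; since the bare radius (39 mm) is above r_cr, any added insulation will reduce heat loss.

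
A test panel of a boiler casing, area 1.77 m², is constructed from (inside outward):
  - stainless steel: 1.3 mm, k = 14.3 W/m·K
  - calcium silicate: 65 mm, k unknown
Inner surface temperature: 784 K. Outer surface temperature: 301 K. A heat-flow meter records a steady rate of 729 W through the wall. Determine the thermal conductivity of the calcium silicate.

k ≈ 0.0554 W/(m·K)

Series thermal resistances:
R_stainless steel = L/(kA) = 0.0013/(14.3×1.77) = 5.136×10^-5 K/W
Sum of known resistances R_other = 5.136×10^-5 K/W
Total R = ΔT/Q = 483/729 = 0.6626 K/W
R_calcium silicate = R_total − R_other = 0.6625 K/W
k = L/(R·A) = 0.065/(0.6625×1.77)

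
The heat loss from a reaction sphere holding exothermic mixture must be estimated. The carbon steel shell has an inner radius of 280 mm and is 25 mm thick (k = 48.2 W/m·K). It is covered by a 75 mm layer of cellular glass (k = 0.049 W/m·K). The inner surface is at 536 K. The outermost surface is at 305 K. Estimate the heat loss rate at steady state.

For a spherical shell R = (1/r₁ − 1/r₂)/(4πk); film R = 1/(h·4πr²). In series:
R_carbon steel shell = (1/0.28 − 1/0.305)/(4π×48.2) = 4.833×10^-4 K/W
R_cellular glass = (1/0.305 − 1/0.38)/(4π×0.049) = 1.051 K/W
R_total = 1.051 K/W
Q = ΔT/R_total = 231/1.051

Q ≈ 220 W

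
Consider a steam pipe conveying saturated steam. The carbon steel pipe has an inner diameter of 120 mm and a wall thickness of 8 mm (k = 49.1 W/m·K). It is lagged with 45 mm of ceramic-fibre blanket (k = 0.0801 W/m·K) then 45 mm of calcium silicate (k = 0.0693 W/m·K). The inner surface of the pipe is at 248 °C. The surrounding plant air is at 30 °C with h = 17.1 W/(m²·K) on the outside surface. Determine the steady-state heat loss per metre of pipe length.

q′ ≈ 119 W/m

Treating each annulus and film as a series resistance:
R_carbon steel pipe wall = ln(68/60)/(2π×49.1×1) = 4.057×10^-4 K/W
R_ceramic-fibre blanket = ln(113/68)/(2π×0.0801×1) = 1.009 K/W
R_calcium silicate = ln(158/113)/(2π×0.0693×1) = 0.7698 K/W
R_outer film = 1/(h_o·2πr_oL) = 1/(17.1×2π×0.158×1) = 0.05891 K/W
R_total = 1.838 K/W
Q = ΔT/R_total = 218/1.838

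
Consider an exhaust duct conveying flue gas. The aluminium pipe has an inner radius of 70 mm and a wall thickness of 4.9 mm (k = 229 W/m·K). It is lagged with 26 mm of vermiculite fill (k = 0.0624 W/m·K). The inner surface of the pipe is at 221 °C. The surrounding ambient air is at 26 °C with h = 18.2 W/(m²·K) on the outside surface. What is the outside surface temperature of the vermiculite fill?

T ≈ 46 °C

For a radial system each layer contributes R = ln(r_out/r_in)/(2πkL); films add R = 1/(hA).
R_aluminium pipe wall = ln(74.9/70)/(2π×229×1) = 4.702×10^-5 K/W
R_vermiculite fill = ln(100.9/74.9)/(2π×0.0624×1) = 0.76 K/W
R_outer film = 1/(h_o·2πr_oL) = 1/(18.2×2π×0.1009×1) = 0.08667 K/W
R_total = 0.8467 K/W
Q = ΔT/R_total = 195/0.8467
Q = 230 W/m
T_interface = T_inner − Q·ΣR(inner→interface) = 221 − 230×0.7601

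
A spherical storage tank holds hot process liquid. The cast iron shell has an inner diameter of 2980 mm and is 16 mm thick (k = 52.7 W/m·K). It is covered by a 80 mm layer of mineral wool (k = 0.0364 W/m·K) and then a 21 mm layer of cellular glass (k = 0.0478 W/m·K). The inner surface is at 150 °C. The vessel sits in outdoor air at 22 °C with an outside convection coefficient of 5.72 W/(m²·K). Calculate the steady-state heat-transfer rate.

Radial (spherical) resistances in series:
R_cast iron shell = (1/1.49 − 1/1.506)/(4π×52.7) = 1.077×10^-5 K/W
R_mineral wool = (1/1.506 − 1/1.586)/(4π×0.0364) = 0.07322 K/W
R_cellular glass = (1/1.586 − 1/1.607)/(4π×0.0478) = 0.01372 K/W
R_outer film = 1/(h·4πr_o²) = 1/(5.72×4π×1.607²) = 0.005387 K/W
R_total = 0.09234 K/W
Q = ΔT/R_total = 128/0.09234

Q ≈ 1390 W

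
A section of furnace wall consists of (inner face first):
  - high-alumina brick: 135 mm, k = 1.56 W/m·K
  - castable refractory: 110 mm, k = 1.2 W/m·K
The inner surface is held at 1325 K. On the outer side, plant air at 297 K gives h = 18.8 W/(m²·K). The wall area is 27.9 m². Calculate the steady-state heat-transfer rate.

Q ≈ 124000 W

Treating each layer as a thermal resistance in series:
R_high-alumina brick = L/(kA) = 0.135/(1.56×27.9) = 0.003102 K/W
R_castable refractory = L/(kA) = 0.11/(1.2×27.9) = 0.003286 K/W
R_outer film = 1/(h_o·A) = 1/(18.8×27.9) = 0.001907 K/W
R_total = 0.008294 K/W
Q = ΔT / R_total = 1028 / 0.008294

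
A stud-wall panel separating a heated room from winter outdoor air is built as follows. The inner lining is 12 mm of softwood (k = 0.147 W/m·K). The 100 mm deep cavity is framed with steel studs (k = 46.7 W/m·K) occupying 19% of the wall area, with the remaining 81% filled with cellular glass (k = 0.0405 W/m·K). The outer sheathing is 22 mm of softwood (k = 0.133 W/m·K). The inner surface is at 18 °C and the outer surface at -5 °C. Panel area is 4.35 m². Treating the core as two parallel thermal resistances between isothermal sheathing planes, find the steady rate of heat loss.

Sheathing layers in series; stud and cavity paths in parallel between them.
R_inner = 0.012/(0.147×4.35) = 0.01877 K/W
R_stud  = 0.1/(46.7×0.19×4.35) = 0.002591 K/W
R_cav   = 0.1/(0.0405×0.81×4.35) = 0.7008 K/W
1/R_core = 1/R_stud + 1/R_cav → R_core = 0.002581 K/W
R_outer = 0.022/(0.133×4.35) = 0.03803 K/W
R_total = 0.05937 K/W
Q = ΔT/R_total = 23/0.05937

Q ≈ 387 W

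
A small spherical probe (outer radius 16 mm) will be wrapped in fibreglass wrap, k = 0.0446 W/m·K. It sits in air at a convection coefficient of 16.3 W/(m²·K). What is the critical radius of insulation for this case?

For a sphere r_cr = 2k/h = 2×0.0446/16.3
r_cr = 5.47 mm; since the bare radius (16 mm) is above r_cr, any added insulation will reduce heat loss.

r_cr ≈ 5.47 mm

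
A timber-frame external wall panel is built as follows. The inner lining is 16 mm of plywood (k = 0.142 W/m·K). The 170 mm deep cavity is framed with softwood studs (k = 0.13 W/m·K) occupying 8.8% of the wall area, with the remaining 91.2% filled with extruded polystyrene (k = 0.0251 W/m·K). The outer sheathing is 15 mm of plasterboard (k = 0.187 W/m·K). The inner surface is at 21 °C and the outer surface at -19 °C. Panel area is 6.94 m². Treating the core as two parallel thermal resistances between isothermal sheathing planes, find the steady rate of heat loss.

Sheathing layers in series; stud and cavity paths in parallel between them.
R_inner = 0.016/(0.142×6.94) = 0.01624 K/W
R_stud  = 0.17/(0.13×0.088×6.94) = 2.141 K/W
R_cav   = 0.17/(0.0251×0.912×6.94) = 1.07 K/W
1/R_core = 1/R_stud + 1/R_cav → R_core = 0.7135 K/W
R_outer = 0.015/(0.187×6.94) = 0.01156 K/W
R_total = 0.7413 K/W
Q = ΔT/R_total = 40/0.7413

Q ≈ 54 W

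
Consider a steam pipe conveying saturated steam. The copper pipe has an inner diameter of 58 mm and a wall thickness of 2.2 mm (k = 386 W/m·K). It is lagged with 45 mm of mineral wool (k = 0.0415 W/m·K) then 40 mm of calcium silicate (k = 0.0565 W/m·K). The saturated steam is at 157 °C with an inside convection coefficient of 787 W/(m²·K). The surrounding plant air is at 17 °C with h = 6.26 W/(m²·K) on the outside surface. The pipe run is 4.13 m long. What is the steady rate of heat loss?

Q ≈ 119 W

Per-layer cylindrical resistances, series-summed:
R_inner film = 1/(h_i·2πr₁L) = 1/(787×2π×0.029×4.13) = 0.001688 K/W
R_copper pipe wall = ln(31.2/29)/(2π×386×4.13) = 7.3×10^-6 K/W
R_mineral wool = ln(76.2/31.2)/(2π×0.0415×4.13) = 0.8292 K/W
R_calcium silicate = ln(116.2/76.2)/(2π×0.0565×4.13) = 0.2878 K/W
R_outer film = 1/(h_o·2πr_oL) = 1/(6.26×2π×0.1162×4.13) = 0.05298 K/W
R_total = 1.172 K/W
Q = ΔT/R_total = 140/1.172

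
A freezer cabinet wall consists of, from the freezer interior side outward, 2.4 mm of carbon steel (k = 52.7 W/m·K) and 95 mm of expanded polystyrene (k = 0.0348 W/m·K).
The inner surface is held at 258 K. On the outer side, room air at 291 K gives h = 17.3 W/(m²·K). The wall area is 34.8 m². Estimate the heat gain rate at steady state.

Q ≈ 412 W

Thermal resistances in series:
R_carbon steel = L/(kA) = 0.0024/(52.7×34.8) = 1.309×10^-6 K/W
R_expanded polystyrene = L/(kA) = 0.095/(0.0348×34.8) = 0.07844 K/W
R_outer film = 1/(h_o·A) = 1/(17.3×34.8) = 0.001661 K/W
R_total = 0.08011 K/W
Q = ΔT / R_total = 33 / 0.08011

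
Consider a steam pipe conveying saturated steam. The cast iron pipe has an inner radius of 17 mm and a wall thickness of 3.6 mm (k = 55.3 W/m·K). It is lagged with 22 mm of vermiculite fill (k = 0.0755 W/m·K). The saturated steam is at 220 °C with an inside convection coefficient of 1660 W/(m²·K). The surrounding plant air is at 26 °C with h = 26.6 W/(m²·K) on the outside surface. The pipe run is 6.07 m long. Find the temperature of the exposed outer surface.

Radial resistances (cylindrical: R_cond = ln(r_o/r_i)/(2πkL), R_conv = 1/(h·2πrL)):
R_inner film = 1/(h_i·2πr₁L) = 1/(1660×2π×0.017×6.07) = 9.291×10^-4 K/W
R_cast iron pipe wall = ln(20.6/17)/(2π×55.3×6.07) = 9.107×10^-5 K/W
R_vermiculite fill = ln(42.6/20.6)/(2π×0.0755×6.07) = 0.2523 K/W
R_outer film = 1/(h_o·2πr_oL) = 1/(26.6×2π×0.0426×6.07) = 0.02314 K/W
R_total = 0.2765 K/W
Q = ΔT/R_total = 194/0.2765
Q = 702 W
T_interface = T_inner − Q·ΣR(inner→interface) = 220 − 702×0.2533

T ≈ 42.2 °C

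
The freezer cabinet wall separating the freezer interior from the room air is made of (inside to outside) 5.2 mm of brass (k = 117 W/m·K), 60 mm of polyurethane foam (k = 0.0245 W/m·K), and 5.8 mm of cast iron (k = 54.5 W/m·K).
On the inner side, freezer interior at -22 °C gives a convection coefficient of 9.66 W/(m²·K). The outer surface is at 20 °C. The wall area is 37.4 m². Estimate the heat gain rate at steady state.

Q ≈ 615 W

Series thermal resistances:
R_inner film = 1/(h_i·A) = 1/(9.66×37.4) = 0.002768 K/W
R_brass = L/(kA) = 0.0052/(117×37.4) = 1.188×10^-6 K/W
R_polyurethane foam = L/(kA) = 0.06/(0.0245×37.4) = 0.06548 K/W
R_cast iron = L/(kA) = 0.0058/(54.5×37.4) = 2.846×10^-6 K/W
R_total = 0.06825 K/W
Q = ΔT / R_total = 42 / 0.06825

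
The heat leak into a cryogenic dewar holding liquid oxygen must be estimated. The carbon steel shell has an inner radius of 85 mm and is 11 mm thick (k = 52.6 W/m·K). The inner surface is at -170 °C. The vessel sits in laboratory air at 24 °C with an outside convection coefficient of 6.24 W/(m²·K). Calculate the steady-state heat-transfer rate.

For a spherical shell R = (1/r₁ − 1/r₂)/(4πk); film R = 1/(h·4πr²). In series:
R_carbon steel shell = (1/0.085 − 1/0.096)/(4π×52.6) = 0.002039 K/W
R_outer film = 1/(h·4πr_o²) = 1/(6.24×4π×0.096²) = 1.384 K/W
R_total = 1.386 K/W
Q = ΔT/R_total = 194/1.386

Q ≈ 140 W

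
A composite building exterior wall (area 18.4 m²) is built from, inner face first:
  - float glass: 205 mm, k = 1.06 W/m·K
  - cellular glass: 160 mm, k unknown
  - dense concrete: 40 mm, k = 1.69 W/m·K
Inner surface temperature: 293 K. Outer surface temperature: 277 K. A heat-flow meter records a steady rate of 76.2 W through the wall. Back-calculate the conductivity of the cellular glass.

Treating each layer as a thermal resistance in series:
R_float glass = L/(kA) = 0.205/(1.06×18.4) = 0.01051 K/W
R_dense concrete = L/(kA) = 0.04/(1.69×18.4) = 0.001286 K/W
Sum of known resistances R_other = 0.0118 K/W
Total R = ΔT/Q = 16/76.2 = 0.21 K/W
R_cellular glass = R_total − R_other = 0.1982 K/W
k = L/(R·A) = 0.16/(0.1982×18.4)

k ≈ 0.0439 W/(m·K)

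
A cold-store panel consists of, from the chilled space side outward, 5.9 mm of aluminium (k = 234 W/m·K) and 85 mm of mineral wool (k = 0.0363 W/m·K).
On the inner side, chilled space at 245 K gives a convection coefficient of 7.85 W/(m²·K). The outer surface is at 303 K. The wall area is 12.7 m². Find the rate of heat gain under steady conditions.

Thermal resistances in series:
R_inner film = 1/(h_i·A) = 1/(7.85×12.7) = 0.01003 K/W
R_aluminium = L/(kA) = 0.0059/(234×12.7) = 1.985×10^-6 K/W
R_mineral wool = L/(kA) = 0.085/(0.0363×12.7) = 0.1844 K/W
R_total = 0.1944 K/W
Q = ΔT / R_total = 58 / 0.1944

Q ≈ 298 W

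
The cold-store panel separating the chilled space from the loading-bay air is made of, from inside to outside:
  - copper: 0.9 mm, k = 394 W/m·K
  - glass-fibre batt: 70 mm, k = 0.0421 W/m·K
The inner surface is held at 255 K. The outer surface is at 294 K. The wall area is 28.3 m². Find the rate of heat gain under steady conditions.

Q ≈ 664 W

Treating each layer as a thermal resistance in series:
R_copper = L/(kA) = 0.0009/(394×28.3) = 8.072×10^-8 K/W
R_glass-fibre batt = L/(kA) = 0.07/(0.0421×28.3) = 0.05875 K/W
R_total = 0.05875 K/W
Q = ΔT / R_total = 39 / 0.05875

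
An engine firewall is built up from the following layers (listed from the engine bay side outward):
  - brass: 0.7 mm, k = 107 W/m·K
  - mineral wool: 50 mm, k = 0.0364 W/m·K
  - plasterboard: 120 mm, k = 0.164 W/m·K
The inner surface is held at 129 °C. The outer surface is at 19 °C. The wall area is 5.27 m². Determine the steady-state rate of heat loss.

Q ≈ 275 W

Thermal resistances in series:
R_brass = L/(kA) = 0.0007/(107×5.27) = 1.241×10^-6 K/W
R_mineral wool = L/(kA) = 0.05/(0.0364×5.27) = 0.2607 K/W
R_plasterboard = L/(kA) = 0.12/(0.164×5.27) = 0.1388 K/W
R_total = 0.3995 K/W
Q = ΔT / R_total = 110 / 0.3995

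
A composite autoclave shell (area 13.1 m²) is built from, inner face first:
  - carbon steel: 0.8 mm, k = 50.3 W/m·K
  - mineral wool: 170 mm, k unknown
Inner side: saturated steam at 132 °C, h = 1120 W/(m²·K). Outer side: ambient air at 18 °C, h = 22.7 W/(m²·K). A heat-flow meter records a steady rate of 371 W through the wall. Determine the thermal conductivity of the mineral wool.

k ≈ 0.0427 W/(m·K)

Using the resistance-network approach (series):
R_inner film = 1/(h_i·A) = 1/(1120×13.1) = 6.816×10^-5 K/W
R_carbon steel = L/(kA) = 0.0008/(50.3×13.1) = 1.214×10^-6 K/W
R_outer film = 1/(h_o·A) = 1/(22.7×13.1) = 0.003363 K/W
Sum of known resistances R_other = 0.003432 K/W
Total R = ΔT/Q = 114/371 = 0.3073 K/W
R_mineral wool = R_total − R_other = 0.3038 K/W
k = L/(R·A) = 0.17/(0.3038×13.1)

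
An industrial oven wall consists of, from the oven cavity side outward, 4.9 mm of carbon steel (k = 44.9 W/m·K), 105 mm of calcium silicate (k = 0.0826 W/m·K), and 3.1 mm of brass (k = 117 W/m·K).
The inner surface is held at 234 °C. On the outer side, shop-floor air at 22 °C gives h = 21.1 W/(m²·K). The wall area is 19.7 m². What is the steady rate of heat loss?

Using the resistance-network approach (series):
R_carbon steel = L/(kA) = 0.0049/(44.9×19.7) = 5.54×10^-6 K/W
R_calcium silicate = L/(kA) = 0.105/(0.0826×19.7) = 0.06453 K/W
R_brass = L/(kA) = 0.0031/(117×19.7) = 1.345×10^-6 K/W
R_outer film = 1/(h_o·A) = 1/(21.1×19.7) = 0.002406 K/W
R_total = 0.06694 K/W
Q = ΔT / R_total = 212 / 0.06694

Q ≈ 3170 W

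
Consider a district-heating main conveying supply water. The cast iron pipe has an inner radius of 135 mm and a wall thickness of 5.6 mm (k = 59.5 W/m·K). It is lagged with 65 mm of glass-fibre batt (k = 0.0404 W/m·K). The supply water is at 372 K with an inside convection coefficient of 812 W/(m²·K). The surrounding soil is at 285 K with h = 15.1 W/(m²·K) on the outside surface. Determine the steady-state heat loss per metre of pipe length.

q′ ≈ 56.1 W/m

Treating each annulus and film as a series resistance:
R_inner film = 1/(h_i·2πr₁L) = 1/(812×2π×0.135×1) = 0.001452 K/W
R_cast iron pipe wall = ln(140.6/135)/(2π×59.5×1) = 1.087×10^-4 K/W
R_glass-fibre batt = ln(205.6/140.6)/(2π×0.0404×1) = 1.497 K/W
R_outer film = 1/(h_o·2πr_oL) = 1/(15.1×2π×0.2056×1) = 0.05126 K/W
R_total = 1.55 K/W
Q = ΔT/R_total = 87/1.55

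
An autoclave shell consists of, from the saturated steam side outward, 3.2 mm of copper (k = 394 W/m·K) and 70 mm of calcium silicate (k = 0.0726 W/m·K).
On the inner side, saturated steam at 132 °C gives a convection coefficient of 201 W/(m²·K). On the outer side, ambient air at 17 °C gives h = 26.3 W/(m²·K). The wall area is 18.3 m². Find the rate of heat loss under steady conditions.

Q ≈ 2090 W

Thermal resistances in series:
R_inner film = 1/(h_i·A) = 1/(201×18.3) = 2.719×10^-4 K/W
R_copper = L/(kA) = 0.0032/(394×18.3) = 4.438×10^-7 K/W
R_calcium silicate = L/(kA) = 0.07/(0.0726×18.3) = 0.05269 K/W
R_outer film = 1/(h_o·A) = 1/(26.3×18.3) = 0.002078 K/W
R_total = 0.05504 K/W
Q = ΔT / R_total = 115 / 0.05504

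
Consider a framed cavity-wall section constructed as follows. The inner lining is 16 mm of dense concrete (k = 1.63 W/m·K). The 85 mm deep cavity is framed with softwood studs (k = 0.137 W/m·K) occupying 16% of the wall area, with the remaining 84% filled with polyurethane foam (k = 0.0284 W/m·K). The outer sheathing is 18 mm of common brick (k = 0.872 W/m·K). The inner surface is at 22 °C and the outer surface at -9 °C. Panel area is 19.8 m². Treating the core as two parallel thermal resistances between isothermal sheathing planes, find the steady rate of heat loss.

Sheathing layers in series; stud and cavity paths in parallel between them.
R_inner = 0.016/(1.63×19.8) = 4.958×10^-4 K/W
R_stud  = 0.085/(0.137×0.16×19.8) = 0.1958 K/W
R_cav   = 0.085/(0.0284×0.84×19.8) = 0.18 K/W
1/R_core = 1/R_stud + 1/R_cav → R_core = 0.09378 K/W
R_outer = 0.018/(0.872×19.8) = 0.001043 K/W
R_total = 0.09532 K/W
Q = ΔT/R_total = 31/0.09532

Q ≈ 325 W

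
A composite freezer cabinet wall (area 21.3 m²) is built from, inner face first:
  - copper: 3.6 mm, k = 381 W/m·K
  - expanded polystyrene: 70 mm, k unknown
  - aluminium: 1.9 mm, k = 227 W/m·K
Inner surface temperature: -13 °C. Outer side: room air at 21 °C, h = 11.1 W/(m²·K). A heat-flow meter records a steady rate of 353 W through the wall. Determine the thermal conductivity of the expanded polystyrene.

k ≈ 0.0357 W/(m·K)

Using the resistance-network approach (series):
R_copper = L/(kA) = 0.0036/(381×21.3) = 4.436×10^-7 K/W
R_aluminium = L/(kA) = 0.0019/(227×21.3) = 3.93×10^-7 K/W
R_outer film = 1/(h_o·A) = 1/(11.1×21.3) = 0.00423 K/W
Sum of known resistances R_other = 0.00423 K/W
Total R = ΔT/Q = 34/353 = 0.09632 K/W
R_expanded polystyrene = R_total − R_other = 0.09209 K/W
k = L/(R·A) = 0.07/(0.09209×21.3)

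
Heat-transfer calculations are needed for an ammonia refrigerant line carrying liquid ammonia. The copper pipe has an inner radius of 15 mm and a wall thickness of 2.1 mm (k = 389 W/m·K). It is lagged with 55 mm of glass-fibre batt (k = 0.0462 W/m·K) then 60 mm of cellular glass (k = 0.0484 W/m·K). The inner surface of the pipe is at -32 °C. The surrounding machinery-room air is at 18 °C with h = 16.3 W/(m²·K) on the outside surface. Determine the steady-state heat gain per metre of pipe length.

q′ ≈ 7.12 W/m

Cylindrical conduction, so R = ln(r₂/r₁)/(2πkL) per layer, in series:
R_copper pipe wall = ln(17.1/15)/(2π×389×1) = 5.361×10^-5 K/W
R_glass-fibre batt = ln(72.1/17.1)/(2π×0.0462×1) = 4.957 K/W
R_cellular glass = ln(132.1/72.1)/(2π×0.0484×1) = 1.991 K/W
R_outer film = 1/(h_o·2πr_oL) = 1/(16.3×2π×0.1321×1) = 0.07391 K/W
R_total = 7.022 K/W
Q = ΔT/R_total = 50/7.022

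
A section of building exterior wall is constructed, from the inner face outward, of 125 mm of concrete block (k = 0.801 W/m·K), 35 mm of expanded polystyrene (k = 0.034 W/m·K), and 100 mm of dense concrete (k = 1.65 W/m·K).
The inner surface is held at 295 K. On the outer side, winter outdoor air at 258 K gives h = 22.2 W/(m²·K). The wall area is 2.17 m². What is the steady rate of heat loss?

Series thermal resistances:
R_concrete block = L/(kA) = 0.125/(0.801×2.17) = 0.07191 K/W
R_expanded polystyrene = L/(kA) = 0.035/(0.034×2.17) = 0.4744 K/W
R_dense concrete = L/(kA) = 0.1/(1.65×2.17) = 0.02793 K/W
R_outer film = 1/(h_o·A) = 1/(22.2×2.17) = 0.02076 K/W
R_total = 0.595 K/W
Q = ΔT / R_total = 37 / 0.595

Q ≈ 62.2 W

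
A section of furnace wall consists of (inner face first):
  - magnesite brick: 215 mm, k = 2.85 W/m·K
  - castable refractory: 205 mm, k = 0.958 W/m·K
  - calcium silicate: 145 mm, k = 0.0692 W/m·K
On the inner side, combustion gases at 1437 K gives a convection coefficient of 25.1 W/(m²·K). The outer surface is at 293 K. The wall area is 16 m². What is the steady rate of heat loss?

Q ≈ 7550 W

Treating each layer as a thermal resistance in series:
R_inner film = 1/(h_i·A) = 1/(25.1×16) = 0.00249 K/W
R_magnesite brick = L/(kA) = 0.215/(2.85×16) = 0.004715 K/W
R_castable refractory = L/(kA) = 0.205/(0.958×16) = 0.01337 K/W
R_calcium silicate = L/(kA) = 0.145/(0.0692×16) = 0.131 K/W
R_total = 0.1515 K/W
Q = ΔT / R_total = 1144 / 0.1515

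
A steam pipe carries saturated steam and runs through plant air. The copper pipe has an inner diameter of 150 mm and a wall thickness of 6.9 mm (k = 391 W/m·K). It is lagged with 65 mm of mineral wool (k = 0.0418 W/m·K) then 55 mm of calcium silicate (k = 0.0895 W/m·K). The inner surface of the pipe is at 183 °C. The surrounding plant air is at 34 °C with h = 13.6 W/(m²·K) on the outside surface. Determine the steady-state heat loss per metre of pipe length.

Treating each annulus and film as a series resistance:
R_copper pipe wall = ln(81.9/75)/(2π×391×1) = 3.582×10^-5 K/W
R_mineral wool = ln(146.9/81.9)/(2π×0.0418×1) = 2.225 K/W
R_calcium silicate = ln(201.9/146.9)/(2π×0.0895×1) = 0.5655 K/W
R_outer film = 1/(h_o·2πr_oL) = 1/(13.6×2π×0.2019×1) = 0.05796 K/W
R_total = 2.848 K/W
Q = ΔT/R_total = 149/2.848

q′ ≈ 52.3 W/m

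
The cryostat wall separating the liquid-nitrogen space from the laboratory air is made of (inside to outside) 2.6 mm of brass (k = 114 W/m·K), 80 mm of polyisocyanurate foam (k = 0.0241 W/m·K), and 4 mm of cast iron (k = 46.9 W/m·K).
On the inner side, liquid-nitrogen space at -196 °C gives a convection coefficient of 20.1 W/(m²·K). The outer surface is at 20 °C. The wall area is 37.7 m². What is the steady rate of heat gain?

Series thermal resistances:
R_inner film = 1/(h_i·A) = 1/(20.1×37.7) = 0.00132 K/W
R_brass = L/(kA) = 0.0026/(114×37.7) = 6.05×10^-7 K/W
R_polyisocyanurate foam = L/(kA) = 0.08/(0.0241×37.7) = 0.08805 K/W
R_cast iron = L/(kA) = 0.004/(46.9×37.7) = 2.262×10^-6 K/W
R_total = 0.08937 K/W
Q = ΔT / R_total = 216 / 0.08937

Q ≈ 2420 W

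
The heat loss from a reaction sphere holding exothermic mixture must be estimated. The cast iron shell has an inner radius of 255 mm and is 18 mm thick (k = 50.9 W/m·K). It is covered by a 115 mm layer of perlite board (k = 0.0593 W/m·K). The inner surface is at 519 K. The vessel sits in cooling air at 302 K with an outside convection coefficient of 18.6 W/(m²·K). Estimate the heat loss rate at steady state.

Radial (spherical) resistances in series:
R_cast iron shell = (1/0.255 − 1/0.273)/(4π×50.9) = 4.042×10^-4 K/W
R_perlite board = (1/0.273 − 1/0.388)/(4π×0.0593) = 1.457 K/W
R_outer film = 1/(h·4πr_o²) = 1/(18.6×4π×0.388²) = 0.02842 K/W
R_total = 1.486 K/W
Q = ΔT/R_total = 217/1.486

Q ≈ 146 W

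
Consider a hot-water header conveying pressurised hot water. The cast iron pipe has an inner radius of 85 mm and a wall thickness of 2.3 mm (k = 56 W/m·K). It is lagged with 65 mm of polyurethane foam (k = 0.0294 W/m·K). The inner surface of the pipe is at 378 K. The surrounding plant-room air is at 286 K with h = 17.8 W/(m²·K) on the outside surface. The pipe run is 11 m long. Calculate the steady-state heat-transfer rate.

Per-layer cylindrical resistances, series-summed:
R_cast iron pipe wall = ln(87.3/85)/(2π×56×11) = 6.898×10^-6 K/W
R_polyurethane foam = ln(152.3/87.3)/(2π×0.0294×11) = 0.2739 K/W
R_outer film = 1/(h_o·2πr_oL) = 1/(17.8×2π×0.1523×11) = 0.005337 K/W
R_total = 0.2792 K/W
Q = ΔT/R_total = 92/0.2792

Q ≈ 329 W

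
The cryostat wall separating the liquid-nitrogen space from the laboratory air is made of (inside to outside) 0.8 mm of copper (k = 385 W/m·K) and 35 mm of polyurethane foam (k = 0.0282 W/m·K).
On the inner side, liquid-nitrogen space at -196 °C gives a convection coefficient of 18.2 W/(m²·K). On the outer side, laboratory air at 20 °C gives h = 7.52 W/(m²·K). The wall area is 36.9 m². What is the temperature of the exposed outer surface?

Model the wall as resistances in series:
R_inner film = 1/(h_i·A) = 1/(18.2×36.9) = 0.001489 K/W
R_copper = L/(kA) = 0.0008/(385×36.9) = 5.631×10^-8 K/W
R_polyurethane foam = L/(kA) = 0.035/(0.0282×36.9) = 0.03364 K/W
R_outer film = 1/(h_o·A) = 1/(7.52×36.9) = 0.003604 K/W
R_total = 0.03873 K/W;  Q = ΔT/R_total = 216/0.03873 = 5577 W
T_interface = T_inner + Q·ΣR(inner→interface) = -196 + 5580×0.03512

T ≈ -0.0995 °C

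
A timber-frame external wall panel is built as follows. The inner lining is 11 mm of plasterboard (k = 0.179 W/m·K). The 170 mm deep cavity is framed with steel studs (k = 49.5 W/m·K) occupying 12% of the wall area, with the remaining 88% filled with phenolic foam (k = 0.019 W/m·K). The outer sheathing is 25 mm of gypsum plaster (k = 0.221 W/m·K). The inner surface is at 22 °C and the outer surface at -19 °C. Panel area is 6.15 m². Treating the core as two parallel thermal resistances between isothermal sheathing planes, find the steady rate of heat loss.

Q ≈ 1240 W

Sheathing layers in series; stud and cavity paths in parallel between them.
R_inner = 0.011/(0.179×6.15) = 0.009992 K/W
R_stud  = 0.17/(49.5×0.12×6.15) = 0.004654 K/W
R_cav   = 0.17/(0.019×0.88×6.15) = 1.653 K/W
1/R_core = 1/R_stud + 1/R_cav → R_core = 0.004641 K/W
R_outer = 0.025/(0.221×6.15) = 0.01839 K/W
R_total = 0.03303 K/W
Q = ΔT/R_total = 41/0.03303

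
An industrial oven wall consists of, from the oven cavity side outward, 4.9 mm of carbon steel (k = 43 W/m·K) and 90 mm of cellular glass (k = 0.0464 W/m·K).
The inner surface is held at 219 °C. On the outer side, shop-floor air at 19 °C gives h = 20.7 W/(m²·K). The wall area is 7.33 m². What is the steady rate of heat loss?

Treating each layer as a thermal resistance in series:
R_carbon steel = L/(kA) = 0.0049/(43×7.33) = 1.555×10^-5 K/W
R_cellular glass = L/(kA) = 0.09/(0.0464×7.33) = 0.2646 K/W
R_outer film = 1/(h_o·A) = 1/(20.7×7.33) = 0.006591 K/W
R_total = 0.2712 K/W
Q = ΔT / R_total = 200 / 0.2712

Q ≈ 737 W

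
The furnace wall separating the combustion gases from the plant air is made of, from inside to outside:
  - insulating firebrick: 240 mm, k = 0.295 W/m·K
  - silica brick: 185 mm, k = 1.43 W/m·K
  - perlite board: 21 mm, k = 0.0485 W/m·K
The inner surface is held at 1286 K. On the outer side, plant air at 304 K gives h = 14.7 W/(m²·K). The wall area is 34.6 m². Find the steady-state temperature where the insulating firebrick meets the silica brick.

Using the resistance-network approach (series):
R_insulating firebrick = L/(kA) = 0.24/(0.295×34.6) = 0.02351 K/W
R_silica brick = L/(kA) = 0.185/(1.43×34.6) = 0.003739 K/W
R_perlite board = L/(kA) = 0.021/(0.0485×34.6) = 0.01251 K/W
R_outer film = 1/(h_o·A) = 1/(14.7×34.6) = 0.001966 K/W
R_total = 0.04173 K/W;  Q = ΔT/R_total = 982/0.04173 = 23530 W
T_interface = T_inner − Q·ΣR(inner→interface) = 1286 − 23500×0.02351

T ≈ 733 K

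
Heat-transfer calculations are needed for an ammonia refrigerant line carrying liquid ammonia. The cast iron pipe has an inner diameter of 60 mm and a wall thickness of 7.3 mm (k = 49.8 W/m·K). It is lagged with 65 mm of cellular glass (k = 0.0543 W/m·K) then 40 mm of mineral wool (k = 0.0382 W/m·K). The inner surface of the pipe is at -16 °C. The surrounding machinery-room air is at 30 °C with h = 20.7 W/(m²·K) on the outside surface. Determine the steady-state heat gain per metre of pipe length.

Cylindrical conduction, so R = ln(r₂/r₁)/(2πkL) per layer, in series:
R_cast iron pipe wall = ln(37.3/30)/(2π×49.8×1) = 6.961×10^-4 K/W
R_cellular glass = ln(102.3/37.3)/(2π×0.0543×1) = 2.957 K/W
R_mineral wool = ln(142.3/102.3)/(2π×0.0382×1) = 1.375 K/W
R_outer film = 1/(h_o·2πr_oL) = 1/(20.7×2π×0.1423×1) = 0.05403 K/W
R_total = 4.387 K/W
Q = ΔT/R_total = 46/4.387

q′ ≈ 10.5 W/m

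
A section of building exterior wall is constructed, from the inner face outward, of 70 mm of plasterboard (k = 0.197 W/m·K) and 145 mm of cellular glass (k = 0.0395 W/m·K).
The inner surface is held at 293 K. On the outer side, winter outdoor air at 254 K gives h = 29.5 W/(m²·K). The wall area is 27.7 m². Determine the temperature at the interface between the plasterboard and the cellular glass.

Series thermal resistances:
R_plasterboard = L/(kA) = 0.07/(0.197×27.7) = 0.01283 K/W
R_cellular glass = L/(kA) = 0.145/(0.0395×27.7) = 0.1325 K/W
R_outer film = 1/(h_o·A) = 1/(29.5×27.7) = 0.001224 K/W
R_total = 0.1466 K/W;  Q = ΔT/R_total = 39/0.1466 = 266.1 W
T_interface = T_inner − Q·ΣR(inner→interface) = 293 − 266×0.01283

T ≈ 290 K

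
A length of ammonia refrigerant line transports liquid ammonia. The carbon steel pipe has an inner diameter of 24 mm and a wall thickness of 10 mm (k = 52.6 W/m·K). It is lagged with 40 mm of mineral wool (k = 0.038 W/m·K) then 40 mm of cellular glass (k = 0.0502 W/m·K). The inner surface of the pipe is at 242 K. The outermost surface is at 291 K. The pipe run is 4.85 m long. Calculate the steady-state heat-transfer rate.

Treating each annulus and film as a series resistance:
R_carbon steel pipe wall = ln(22/12)/(2π×52.6×4.85) = 3.781×10^-4 K/W
R_mineral wool = ln(62/22)/(2π×0.038×4.85) = 0.8947 K/W
R_cellular glass = ln(102/62)/(2π×0.0502×4.85) = 0.3254 K/W
R_total = 1.221 K/W
Q = ΔT/R_total = 49/1.221

Q ≈ 40.1 W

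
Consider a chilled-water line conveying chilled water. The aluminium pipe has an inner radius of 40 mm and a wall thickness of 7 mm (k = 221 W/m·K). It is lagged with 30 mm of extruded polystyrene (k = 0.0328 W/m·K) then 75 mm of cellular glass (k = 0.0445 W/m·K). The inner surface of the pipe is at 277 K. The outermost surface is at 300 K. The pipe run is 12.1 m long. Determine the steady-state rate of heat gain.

Q ≈ 57.6 W

For a radial system each layer contributes R = ln(r_out/r_in)/(2πkL); films add R = 1/(hA).
R_aluminium pipe wall = ln(47/40)/(2π×221×12.1) = 9.598×10^-6 K/W
R_extruded polystyrene = ln(77/47)/(2π×0.0328×12.1) = 0.198 K/W
R_cellular glass = ln(152/77)/(2π×0.0445×12.1) = 0.201 K/W
R_total = 0.399 K/W
Q = ΔT/R_total = 23/0.399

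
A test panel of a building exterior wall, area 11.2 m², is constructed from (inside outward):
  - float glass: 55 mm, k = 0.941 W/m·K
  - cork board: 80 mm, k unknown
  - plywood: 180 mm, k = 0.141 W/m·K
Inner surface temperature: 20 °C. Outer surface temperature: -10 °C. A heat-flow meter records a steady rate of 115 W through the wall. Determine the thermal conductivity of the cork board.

Using the resistance-network approach (series):
R_float glass = L/(kA) = 0.055/(0.941×11.2) = 0.005219 K/W
R_plywood = L/(kA) = 0.18/(0.141×11.2) = 0.114 K/W
Sum of known resistances R_other = 0.1192 K/W
Total R = ΔT/Q = 30/115 = 0.2609 K/W
R_cork board = R_total − R_other = 0.1417 K/W
k = L/(R·A) = 0.08/(0.1417×11.2)

k ≈ 0.0504 W/(m·K)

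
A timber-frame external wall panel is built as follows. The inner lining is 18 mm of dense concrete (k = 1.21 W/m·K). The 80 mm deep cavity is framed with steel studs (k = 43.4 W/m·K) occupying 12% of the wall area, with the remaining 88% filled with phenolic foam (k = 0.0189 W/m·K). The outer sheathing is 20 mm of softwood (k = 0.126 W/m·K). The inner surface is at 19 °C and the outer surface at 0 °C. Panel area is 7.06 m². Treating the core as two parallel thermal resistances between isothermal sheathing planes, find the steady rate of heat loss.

Sheathing layers in series; stud and cavity paths in parallel between them.
R_inner = 0.018/(1.21×7.06) = 0.002107 K/W
R_stud  = 0.08/(43.4×0.12×7.06) = 0.002176 K/W
R_cav   = 0.08/(0.0189×0.88×7.06) = 0.6813 K/W
1/R_core = 1/R_stud + 1/R_cav → R_core = 0.002169 K/W
R_outer = 0.02/(0.126×7.06) = 0.02248 K/W
R_total = 0.02676 K/W
Q = ΔT/R_total = 19/0.02676

Q ≈ 710 W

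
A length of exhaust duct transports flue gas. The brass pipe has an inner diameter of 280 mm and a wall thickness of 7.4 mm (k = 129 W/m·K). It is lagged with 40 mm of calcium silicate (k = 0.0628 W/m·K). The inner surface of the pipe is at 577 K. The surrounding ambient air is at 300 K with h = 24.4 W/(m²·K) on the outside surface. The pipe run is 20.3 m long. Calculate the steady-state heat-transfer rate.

Q ≈ 8740 W

Radial resistances (cylindrical: R_cond = ln(r_o/r_i)/(2πkL), R_conv = 1/(h·2πrL)):
R_brass pipe wall = ln(147.4/140)/(2π×129×20.3) = 3.13×10^-6 K/W
R_calcium silicate = ln(187.4/147.4)/(2π×0.0628×20.3) = 0.02997 K/W
R_outer film = 1/(h_o·2πr_oL) = 1/(24.4×2π×0.1874×20.3) = 0.001715 K/W
R_total = 0.03169 K/W
Q = ΔT/R_total = 277/0.03169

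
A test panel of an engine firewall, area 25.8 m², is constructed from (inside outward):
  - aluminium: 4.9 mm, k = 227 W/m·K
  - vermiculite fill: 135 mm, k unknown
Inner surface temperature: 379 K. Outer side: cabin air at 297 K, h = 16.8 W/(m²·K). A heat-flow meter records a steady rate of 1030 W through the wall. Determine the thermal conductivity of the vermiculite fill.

Using the resistance-network approach (series):
R_aluminium = L/(kA) = 0.0049/(227×25.8) = 8.367×10^-7 K/W
R_outer film = 1/(h_o·A) = 1/(16.8×25.8) = 0.002307 K/W
Sum of known resistances R_other = 0.002308 K/W
Total R = ΔT/Q = 82/1030 = 0.07961 K/W
R_vermiculite fill = R_total − R_other = 0.0773 K/W
k = L/(R·A) = 0.135/(0.0773×25.8)

k ≈ 0.0677 W/(m·K)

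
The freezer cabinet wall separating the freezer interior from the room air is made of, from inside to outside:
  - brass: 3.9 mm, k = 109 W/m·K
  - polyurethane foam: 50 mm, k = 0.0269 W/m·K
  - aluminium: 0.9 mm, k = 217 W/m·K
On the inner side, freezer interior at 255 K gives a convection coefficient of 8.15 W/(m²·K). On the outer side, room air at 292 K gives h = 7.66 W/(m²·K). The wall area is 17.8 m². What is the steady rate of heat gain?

Model the wall as resistances in series:
R_inner film = 1/(h_i·A) = 1/(8.15×17.8) = 0.006893 K/W
R_brass = L/(kA) = 0.0039/(109×17.8) = 2.01×10^-6 K/W
R_polyurethane foam = L/(kA) = 0.05/(0.0269×17.8) = 0.1044 K/W
R_aluminium = L/(kA) = 0.0009/(217×17.8) = 2.33×10^-7 K/W
R_outer film = 1/(h_o·A) = 1/(7.66×17.8) = 0.007334 K/W
R_total = 0.1187 K/W
Q = ΔT / R_total = 37 / 0.1187

Q ≈ 312 W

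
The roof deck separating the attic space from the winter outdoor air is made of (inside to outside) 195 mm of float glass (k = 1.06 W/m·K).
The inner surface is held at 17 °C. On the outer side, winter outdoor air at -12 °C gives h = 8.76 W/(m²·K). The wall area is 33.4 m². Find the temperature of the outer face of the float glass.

T ≈ -0.895 °C

Thermal resistances in series:
R_float glass = L/(kA) = 0.195/(1.06×33.4) = 0.005508 K/W
R_outer film = 1/(h_o·A) = 1/(8.76×33.4) = 0.003418 K/W
R_total = 0.008926 K/W;  Q = ΔT/R_total = 29/0.008926 = 3249 W
T_interface = T_inner − Q·ΣR(inner→interface) = 17 − 3250×0.005508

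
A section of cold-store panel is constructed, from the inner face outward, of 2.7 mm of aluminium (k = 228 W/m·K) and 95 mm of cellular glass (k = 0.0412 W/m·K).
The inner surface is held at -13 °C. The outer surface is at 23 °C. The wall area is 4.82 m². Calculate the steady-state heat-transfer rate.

Using the resistance-network approach (series):
R_aluminium = L/(kA) = 0.0027/(228×4.82) = 2.457×10^-6 K/W
R_cellular glass = L/(kA) = 0.095/(0.0412×4.82) = 0.4784 K/W
R_total = 0.4784 K/W
Q = ΔT / R_total = 36 / 0.4784

Q ≈ 75.3 W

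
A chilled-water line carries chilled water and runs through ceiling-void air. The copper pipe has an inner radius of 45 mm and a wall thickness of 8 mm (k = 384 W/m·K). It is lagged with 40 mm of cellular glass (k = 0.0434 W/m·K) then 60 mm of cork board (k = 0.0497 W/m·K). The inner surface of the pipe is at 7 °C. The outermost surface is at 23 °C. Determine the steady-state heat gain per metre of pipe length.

q′ ≈ 4.38 W/m

For a radial system each layer contributes R = ln(r_out/r_in)/(2πkL); films add R = 1/(hA).
R_copper pipe wall = ln(53/45)/(2π×384×1) = 6.782×10^-5 K/W
R_cellular glass = ln(93/53)/(2π×0.0434×1) = 2.062 K/W
R_cork board = ln(153/93)/(2π×0.0497×1) = 1.594 K/W
R_total = 3.656 K/W
Q = ΔT/R_total = 16/3.656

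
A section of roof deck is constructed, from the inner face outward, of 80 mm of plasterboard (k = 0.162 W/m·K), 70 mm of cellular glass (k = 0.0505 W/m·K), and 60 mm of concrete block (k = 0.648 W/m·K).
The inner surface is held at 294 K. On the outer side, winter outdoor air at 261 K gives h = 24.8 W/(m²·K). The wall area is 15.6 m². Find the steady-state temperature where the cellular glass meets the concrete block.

T ≈ 263 K

Treating each layer as a thermal resistance in series:
R_plasterboard = L/(kA) = 0.08/(0.162×15.6) = 0.03166 K/W
R_cellular glass = L/(kA) = 0.07/(0.0505×15.6) = 0.08886 K/W
R_concrete block = L/(kA) = 0.06/(0.648×15.6) = 0.005935 K/W
R_outer film = 1/(h_o·A) = 1/(24.8×15.6) = 0.002585 K/W
R_total = 0.129 K/W;  Q = ΔT/R_total = 33/0.129 = 255.8 W
T_interface = T_inner − Q·ΣR(inner→interface) = 294 − 256×0.1205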